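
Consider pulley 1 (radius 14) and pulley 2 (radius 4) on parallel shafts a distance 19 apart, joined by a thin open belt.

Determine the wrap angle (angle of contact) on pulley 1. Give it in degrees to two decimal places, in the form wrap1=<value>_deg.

wrap1=243.51_deg

open belt: β = asin((r2−r1)/C) = asin(-10/19) = -31.7569°
wrap1 = π − 2β = 243.5137°
wrap2 = π + 2β = 116.4863°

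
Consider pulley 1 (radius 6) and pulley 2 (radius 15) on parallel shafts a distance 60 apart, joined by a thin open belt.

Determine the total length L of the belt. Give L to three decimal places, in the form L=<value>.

open belt: β = asin((r2−r1)/C) = asin(9/60) = 8.6269°
wrap1 = π − 2β = 162.7461°
wrap2 = π + 2β = 197.2539°
tangent length = C·cosβ = 59.3212
L = r1·wrap1 + r2·wrap2 + 2·C·cosβ = 6·2.8405 + 15·3.4427 + 2·59.3212 = 187.3260

L=187.326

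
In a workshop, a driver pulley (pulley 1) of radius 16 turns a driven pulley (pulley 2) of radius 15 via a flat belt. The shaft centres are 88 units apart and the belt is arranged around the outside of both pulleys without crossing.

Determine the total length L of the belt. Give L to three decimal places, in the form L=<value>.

open belt: β = asin((r2−r1)/C) = asin(-1/88) = -0.6511°
wrap1 = π − 2β = 181.3022°
wrap2 = π + 2β = 178.6978°
tangent length = C·cosβ = 87.9943
L = r1·wrap1 + r2·wrap2 + 2·C·cosβ = 16·3.1643 + 15·3.1189 + 2·87.9943 = 273.4007

L=273.401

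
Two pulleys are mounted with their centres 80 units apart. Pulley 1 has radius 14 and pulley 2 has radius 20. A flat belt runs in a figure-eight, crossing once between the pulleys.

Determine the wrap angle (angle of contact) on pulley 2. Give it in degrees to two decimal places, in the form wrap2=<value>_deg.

wrap2=230.30_deg

crossed belt: β = asin((r1+r2)/C) = asin(34/80) = 25.1507°
wrap1 = wrap2 = π + 2β = 230.3013°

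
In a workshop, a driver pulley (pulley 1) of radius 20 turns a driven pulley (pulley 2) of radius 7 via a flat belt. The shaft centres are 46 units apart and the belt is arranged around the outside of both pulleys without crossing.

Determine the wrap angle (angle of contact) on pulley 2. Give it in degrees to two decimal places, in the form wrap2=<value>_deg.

wrap2=147.17_deg

open belt: β = asin((r2−r1)/C) = asin(-13/46) = -16.4160°
wrap1 = π − 2β = 212.8319°
wrap2 = π + 2β = 147.1681°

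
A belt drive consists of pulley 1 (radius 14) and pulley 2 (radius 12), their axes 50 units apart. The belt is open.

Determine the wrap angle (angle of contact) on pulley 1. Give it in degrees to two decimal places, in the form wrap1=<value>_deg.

wrap1=184.58_deg

open belt: β = asin((r2−r1)/C) = asin(-2/50) = -2.2924°
wrap1 = π − 2β = 184.5849°
wrap2 = π + 2β = 175.4151°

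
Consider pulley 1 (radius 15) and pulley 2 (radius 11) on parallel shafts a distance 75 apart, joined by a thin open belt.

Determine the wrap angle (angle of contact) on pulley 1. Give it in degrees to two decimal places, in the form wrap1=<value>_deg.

open belt: β = asin((r2−r1)/C) = asin(-4/75) = -3.0572°
wrap1 = π − 2β = 186.1145°
wrap2 = π + 2β = 173.8855°

wrap1=186.11_deg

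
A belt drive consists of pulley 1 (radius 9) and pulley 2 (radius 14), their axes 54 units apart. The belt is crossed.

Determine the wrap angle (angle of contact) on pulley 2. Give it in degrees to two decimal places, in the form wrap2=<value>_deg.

crossed belt: β = asin((r1+r2)/C) = asin(23/54) = 25.2093°
wrap1 = wrap2 = π + 2β = 230.4186°

wrap2=230.42_deg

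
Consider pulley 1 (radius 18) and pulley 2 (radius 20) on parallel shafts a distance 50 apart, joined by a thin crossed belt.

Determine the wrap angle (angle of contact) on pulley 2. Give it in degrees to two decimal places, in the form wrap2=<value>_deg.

crossed belt: β = asin((r1+r2)/C) = asin(38/50) = 49.4642°
wrap1 = wrap2 = π + 2β = 278.9284°

wrap2=278.93_deg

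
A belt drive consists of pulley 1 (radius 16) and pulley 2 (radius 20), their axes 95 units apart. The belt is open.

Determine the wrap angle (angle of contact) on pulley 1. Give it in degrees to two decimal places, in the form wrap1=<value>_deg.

wrap1=175.17_deg

open belt: β = asin((r2−r1)/C) = asin(4/95) = 2.4132°
wrap1 = π − 2β = 175.1737°
wrap2 = π + 2β = 184.8263°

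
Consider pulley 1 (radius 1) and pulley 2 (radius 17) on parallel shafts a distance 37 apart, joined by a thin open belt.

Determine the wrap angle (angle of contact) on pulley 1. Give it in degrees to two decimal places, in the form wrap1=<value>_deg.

open belt: β = asin((r2−r1)/C) = asin(16/37) = 25.6220°
wrap1 = π − 2β = 128.7559°
wrap2 = π + 2β = 231.2441°

wrap1=128.76_deg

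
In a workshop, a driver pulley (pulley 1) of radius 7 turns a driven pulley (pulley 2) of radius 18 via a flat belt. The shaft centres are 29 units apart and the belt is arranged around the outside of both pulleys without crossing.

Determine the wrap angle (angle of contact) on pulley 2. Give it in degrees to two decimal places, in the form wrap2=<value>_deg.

open belt: β = asin((r2−r1)/C) = asin(11/29) = 22.2910°
wrap1 = π − 2β = 135.4181°
wrap2 = π + 2β = 224.5819°

wrap2=224.58_deg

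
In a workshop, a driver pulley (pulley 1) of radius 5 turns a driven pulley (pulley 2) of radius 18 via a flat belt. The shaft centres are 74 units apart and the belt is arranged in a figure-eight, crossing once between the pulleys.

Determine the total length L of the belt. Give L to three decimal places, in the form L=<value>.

L=227.465

crossed belt: β = asin((r1+r2)/C) = asin(23/74) = 18.1081°
wrap1 = wrap2 = π + 2β = 216.2162°
tangent length = C·cosβ = 70.3349
L = (r1+r2)·wrap + 2·C·cosβ = 23·3.7737 + 2·70.3349 = 227.4646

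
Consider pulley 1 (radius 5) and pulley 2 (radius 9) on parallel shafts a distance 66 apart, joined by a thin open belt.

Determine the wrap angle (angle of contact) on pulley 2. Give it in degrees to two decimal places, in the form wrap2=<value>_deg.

wrap2=186.95_deg

open belt: β = asin((r2−r1)/C) = asin(4/66) = 3.4746°
wrap1 = π − 2β = 173.0508°
wrap2 = π + 2β = 186.9492°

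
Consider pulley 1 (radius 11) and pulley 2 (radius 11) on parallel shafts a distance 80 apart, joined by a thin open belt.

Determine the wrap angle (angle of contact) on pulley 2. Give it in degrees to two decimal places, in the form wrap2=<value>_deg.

open belt: β = asin((r2−r1)/C) = asin(0/80) = 0.0000°
wrap1 = π − 2β = 180.0000°
wrap2 = π + 2β = 180.0000°

wrap2=180.00_deg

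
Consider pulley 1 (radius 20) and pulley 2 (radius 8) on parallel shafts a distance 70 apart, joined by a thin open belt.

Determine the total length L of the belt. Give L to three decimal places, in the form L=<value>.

open belt: β = asin((r2−r1)/C) = asin(-12/70) = -9.8709°
wrap1 = π − 2β = 199.7418°
wrap2 = π + 2β = 160.2582°
tangent length = C·cosβ = 68.9638
L = r1·wrap1 + r2·wrap2 + 2·C·cosβ = 20·3.4862 + 8·2.7970 + 2·68.9638 = 230.0268

L=230.027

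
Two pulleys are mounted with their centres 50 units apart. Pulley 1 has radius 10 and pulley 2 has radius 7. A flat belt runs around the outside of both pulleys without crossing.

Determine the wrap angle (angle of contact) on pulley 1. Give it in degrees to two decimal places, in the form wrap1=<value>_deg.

wrap1=186.88_deg

open belt: β = asin((r2−r1)/C) = asin(-3/50) = -3.4398°
wrap1 = π − 2β = 186.8796°
wrap2 = π + 2β = 173.1204°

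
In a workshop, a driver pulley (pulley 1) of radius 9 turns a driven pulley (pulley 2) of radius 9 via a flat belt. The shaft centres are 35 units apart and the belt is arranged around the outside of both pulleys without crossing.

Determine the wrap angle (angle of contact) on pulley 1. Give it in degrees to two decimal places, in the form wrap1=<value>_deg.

wrap1=180.00_deg

open belt: β = asin((r2−r1)/C) = asin(0/35) = 0.0000°
wrap1 = π − 2β = 180.0000°
wrap2 = π + 2β = 180.0000°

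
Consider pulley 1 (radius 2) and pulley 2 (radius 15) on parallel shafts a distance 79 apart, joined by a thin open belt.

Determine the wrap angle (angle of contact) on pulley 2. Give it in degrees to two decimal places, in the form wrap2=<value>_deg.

open belt: β = asin((r2−r1)/C) = asin(13/79) = 9.4715°
wrap1 = π − 2β = 161.0570°
wrap2 = π + 2β = 198.9430°

wrap2=198.94_deg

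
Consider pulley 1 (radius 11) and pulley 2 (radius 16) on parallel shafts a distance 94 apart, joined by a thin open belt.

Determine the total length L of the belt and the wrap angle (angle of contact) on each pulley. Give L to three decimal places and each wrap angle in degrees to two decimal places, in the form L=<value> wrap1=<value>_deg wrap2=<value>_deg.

open belt: β = asin((r2−r1)/C) = asin(5/94) = 3.0491°
wrap1 = π − 2β = 173.9018°
wrap2 = π + 2β = 186.0982°
tangent length = C·cosβ = 93.8669
L = r1·wrap1 + r2·wrap2 + 2·C·cosβ = 11·3.0352 + 16·3.2480 + 2·93.8669 = 273.0890

L=273.089 wrap1=173.90_deg wrap2=186.10_deg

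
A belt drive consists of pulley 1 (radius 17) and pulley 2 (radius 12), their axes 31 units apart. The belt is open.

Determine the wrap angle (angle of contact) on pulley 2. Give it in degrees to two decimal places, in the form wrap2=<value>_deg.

wrap2=161.44_deg

open belt: β = asin((r2−r1)/C) = asin(-5/31) = -9.2818°
wrap1 = π − 2β = 198.5636°
wrap2 = π + 2β = 161.4364°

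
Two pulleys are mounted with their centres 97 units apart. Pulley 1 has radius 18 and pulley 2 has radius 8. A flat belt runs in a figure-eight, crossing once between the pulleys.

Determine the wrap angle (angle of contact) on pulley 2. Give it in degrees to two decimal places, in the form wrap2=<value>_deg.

wrap2=211.10_deg

crossed belt: β = asin((r1+r2)/C) = asin(26/97) = 15.5477°
wrap1 = wrap2 = π + 2β = 211.0955°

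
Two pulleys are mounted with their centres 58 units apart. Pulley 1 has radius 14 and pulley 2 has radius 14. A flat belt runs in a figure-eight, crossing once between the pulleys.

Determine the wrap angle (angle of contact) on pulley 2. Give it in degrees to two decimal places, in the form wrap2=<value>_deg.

crossed belt: β = asin((r1+r2)/C) = asin(28/58) = 28.8657°
wrap1 = wrap2 = π + 2β = 237.7315°

wrap2=237.73_deg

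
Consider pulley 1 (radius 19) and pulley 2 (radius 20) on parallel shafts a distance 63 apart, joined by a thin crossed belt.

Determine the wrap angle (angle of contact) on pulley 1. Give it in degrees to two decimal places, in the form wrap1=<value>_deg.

wrap1=256.49_deg

crossed belt: β = asin((r1+r2)/C) = asin(39/63) = 38.2466°
wrap1 = wrap2 = π + 2β = 256.4932°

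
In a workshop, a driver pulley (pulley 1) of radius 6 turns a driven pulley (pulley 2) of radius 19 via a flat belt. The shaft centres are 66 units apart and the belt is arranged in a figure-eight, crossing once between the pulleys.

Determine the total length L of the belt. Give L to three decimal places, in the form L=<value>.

L=220.128

crossed belt: β = asin((r1+r2)/C) = asin(25/66) = 22.2586°
wrap1 = wrap2 = π + 2β = 224.5172°
tangent length = C·cosβ = 61.0819
L = (r1+r2)·wrap + 2·C·cosβ = 25·3.9186 + 2·61.0819 = 220.1280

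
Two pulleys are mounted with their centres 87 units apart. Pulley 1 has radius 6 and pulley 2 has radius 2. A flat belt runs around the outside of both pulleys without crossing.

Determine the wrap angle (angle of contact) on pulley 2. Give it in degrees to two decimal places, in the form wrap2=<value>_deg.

wrap2=174.73_deg

open belt: β = asin((r2−r1)/C) = asin(-4/87) = -2.6352°
wrap1 = π − 2β = 185.2704°
wrap2 = π + 2β = 174.7296°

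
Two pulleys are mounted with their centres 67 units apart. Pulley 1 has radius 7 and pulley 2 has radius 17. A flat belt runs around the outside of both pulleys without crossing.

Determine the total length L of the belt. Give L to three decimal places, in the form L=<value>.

L=210.894

open belt: β = asin((r2−r1)/C) = asin(10/67) = 8.5837°
wrap1 = π − 2β = 162.8326°
wrap2 = π + 2β = 197.1674°
tangent length = C·cosβ = 66.2495
L = r1·wrap1 + r2·wrap2 + 2·C·cosβ = 7·2.8420 + 17·3.4412 + 2·66.2495 = 210.8936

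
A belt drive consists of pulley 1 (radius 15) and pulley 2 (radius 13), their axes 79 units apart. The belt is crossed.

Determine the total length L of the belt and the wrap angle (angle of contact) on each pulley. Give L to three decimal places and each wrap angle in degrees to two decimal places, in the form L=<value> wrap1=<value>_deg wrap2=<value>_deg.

crossed belt: β = asin((r1+r2)/C) = asin(28/79) = 20.7585°
wrap1 = wrap2 = π + 2β = 221.5171°
tangent length = C·cosβ = 73.8715
L = (r1+r2)·wrap + 2·C·cosβ = 28·3.8662 + 2·73.8715 = 255.9967

L=255.997 wrap1=221.52_deg wrap2=221.52_deg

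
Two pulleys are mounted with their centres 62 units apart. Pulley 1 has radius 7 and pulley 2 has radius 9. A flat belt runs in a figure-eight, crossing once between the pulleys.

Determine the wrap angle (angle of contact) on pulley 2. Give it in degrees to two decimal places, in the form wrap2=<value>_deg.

wrap2=209.91_deg

crossed belt: β = asin((r1+r2)/C) = asin(16/62) = 14.9552°
wrap1 = wrap2 = π + 2β = 209.9105°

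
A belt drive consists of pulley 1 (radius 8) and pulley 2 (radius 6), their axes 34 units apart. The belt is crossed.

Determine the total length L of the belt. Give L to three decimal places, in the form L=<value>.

L=117.833

crossed belt: β = asin((r1+r2)/C) = asin(14/34) = 24.3157°
wrap1 = wrap2 = π + 2β = 228.6315°
tangent length = C·cosβ = 30.9839
L = (r1+r2)·wrap + 2·C·cosβ = 14·3.9904 + 2·30.9839 = 117.8329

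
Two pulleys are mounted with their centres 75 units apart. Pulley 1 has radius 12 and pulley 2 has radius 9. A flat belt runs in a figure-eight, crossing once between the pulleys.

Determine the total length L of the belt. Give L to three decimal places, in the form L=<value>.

crossed belt: β = asin((r1+r2)/C) = asin(21/75) = 16.2602°
wrap1 = wrap2 = π + 2β = 212.5204°
tangent length = C·cosβ = 72.0000
L = (r1+r2)·wrap + 2·C·cosβ = 21·3.7092 + 2·72.0000 = 221.8928

L=221.893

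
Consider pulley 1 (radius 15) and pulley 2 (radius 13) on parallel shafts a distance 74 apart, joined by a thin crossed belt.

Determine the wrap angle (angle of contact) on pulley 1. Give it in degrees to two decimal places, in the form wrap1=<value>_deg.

crossed belt: β = asin((r1+r2)/C) = asin(28/74) = 22.2333°
wrap1 = wrap2 = π + 2β = 224.4665°

wrap1=224.47_deg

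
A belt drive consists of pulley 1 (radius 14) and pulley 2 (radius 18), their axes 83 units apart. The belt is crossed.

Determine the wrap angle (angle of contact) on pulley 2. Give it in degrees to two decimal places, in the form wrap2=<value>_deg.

wrap2=225.35_deg

crossed belt: β = asin((r1+r2)/C) = asin(32/83) = 22.6774°
wrap1 = wrap2 = π + 2β = 225.3548°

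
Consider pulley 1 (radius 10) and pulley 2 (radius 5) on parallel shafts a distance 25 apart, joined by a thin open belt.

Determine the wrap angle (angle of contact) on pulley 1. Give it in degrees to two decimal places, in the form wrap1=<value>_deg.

open belt: β = asin((r2−r1)/C) = asin(-5/25) = -11.5370°
wrap1 = π − 2β = 203.0739°
wrap2 = π + 2β = 156.9261°

wrap1=203.07_deg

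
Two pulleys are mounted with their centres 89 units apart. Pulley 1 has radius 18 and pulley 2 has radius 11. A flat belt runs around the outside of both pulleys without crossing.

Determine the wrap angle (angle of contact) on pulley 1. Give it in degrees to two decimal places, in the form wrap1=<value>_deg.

wrap1=189.02_deg

open belt: β = asin((r2−r1)/C) = asin(-7/89) = -4.5111°
wrap1 = π − 2β = 189.0221°
wrap2 = π + 2β = 170.9779°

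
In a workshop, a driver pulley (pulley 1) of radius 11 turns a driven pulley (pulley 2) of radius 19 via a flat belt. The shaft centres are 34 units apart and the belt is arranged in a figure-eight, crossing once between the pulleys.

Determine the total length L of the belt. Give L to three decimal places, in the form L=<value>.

L=191.098

crossed belt: β = asin((r1+r2)/C) = asin(30/34) = 61.9275°
wrap1 = wrap2 = π + 2β = 303.8550°
tangent length = C·cosβ = 16.0000
L = (r1+r2)·wrap + 2·C·cosβ = 30·5.3033 + 2·16.0000 = 191.0981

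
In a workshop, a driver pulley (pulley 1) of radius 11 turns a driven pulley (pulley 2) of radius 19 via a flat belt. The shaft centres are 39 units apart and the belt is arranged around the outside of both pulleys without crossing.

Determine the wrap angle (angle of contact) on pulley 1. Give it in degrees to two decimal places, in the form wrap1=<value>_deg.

wrap1=156.33_deg

open belt: β = asin((r2−r1)/C) = asin(8/39) = 11.8370°
wrap1 = π − 2β = 156.3260°
wrap2 = π + 2β = 203.6740°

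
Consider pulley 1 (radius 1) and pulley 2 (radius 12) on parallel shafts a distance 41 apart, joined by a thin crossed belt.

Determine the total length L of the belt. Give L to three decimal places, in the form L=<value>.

L=126.998

crossed belt: β = asin((r1+r2)/C) = asin(13/41) = 18.4860°
wrap1 = wrap2 = π + 2β = 216.9720°
tangent length = C·cosβ = 38.8844
L = (r1+r2)·wrap + 2·C·cosβ = 13·3.7869 + 2·38.8844 = 126.9983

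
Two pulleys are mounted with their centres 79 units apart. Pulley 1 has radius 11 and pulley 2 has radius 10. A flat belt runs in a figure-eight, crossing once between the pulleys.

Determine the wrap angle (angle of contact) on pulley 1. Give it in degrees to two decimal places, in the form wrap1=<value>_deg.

wrap1=210.83_deg

crossed belt: β = asin((r1+r2)/C) = asin(21/79) = 15.4158°
wrap1 = wrap2 = π + 2β = 210.8317°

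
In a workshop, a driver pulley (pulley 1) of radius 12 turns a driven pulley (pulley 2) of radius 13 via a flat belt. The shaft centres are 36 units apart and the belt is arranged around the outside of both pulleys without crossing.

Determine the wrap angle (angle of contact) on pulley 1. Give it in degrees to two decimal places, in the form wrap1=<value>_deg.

open belt: β = asin((r2−r1)/C) = asin(1/36) = 1.5918°
wrap1 = π − 2β = 176.8165°
wrap2 = π + 2β = 183.1835°

wrap1=176.82_deg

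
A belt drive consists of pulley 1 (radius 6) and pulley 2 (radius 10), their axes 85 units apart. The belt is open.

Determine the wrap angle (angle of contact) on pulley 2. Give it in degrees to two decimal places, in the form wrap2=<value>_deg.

open belt: β = asin((r2−r1)/C) = asin(4/85) = 2.6973°
wrap1 = π − 2β = 174.6055°
wrap2 = π + 2β = 185.3945°

wrap2=185.39_deg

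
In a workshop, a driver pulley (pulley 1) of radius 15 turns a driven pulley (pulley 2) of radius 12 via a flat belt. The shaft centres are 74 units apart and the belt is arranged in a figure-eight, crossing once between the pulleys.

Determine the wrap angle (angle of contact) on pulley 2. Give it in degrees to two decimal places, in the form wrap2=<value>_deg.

wrap2=222.80_deg

crossed belt: β = asin((r1+r2)/C) = asin(27/74) = 21.3993°
wrap1 = wrap2 = π + 2β = 222.7985°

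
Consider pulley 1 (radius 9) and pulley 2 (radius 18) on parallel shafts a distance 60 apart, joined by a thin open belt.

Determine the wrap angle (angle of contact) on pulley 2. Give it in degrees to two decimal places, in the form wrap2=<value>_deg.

wrap2=197.25_deg

open belt: β = asin((r2−r1)/C) = asin(9/60) = 8.6269°
wrap1 = π − 2β = 162.7461°
wrap2 = π + 2β = 197.2539°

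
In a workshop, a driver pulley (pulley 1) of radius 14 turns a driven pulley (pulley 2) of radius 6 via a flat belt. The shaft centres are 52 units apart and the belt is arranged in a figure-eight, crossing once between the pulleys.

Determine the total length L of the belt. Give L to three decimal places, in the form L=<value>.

crossed belt: β = asin((r1+r2)/C) = asin(20/52) = 22.6199°
wrap1 = wrap2 = π + 2β = 225.2397°
tangent length = C·cosβ = 48.0000
L = (r1+r2)·wrap + 2·C·cosβ = 20·3.9312 + 2·48.0000 = 174.6235

L=174.623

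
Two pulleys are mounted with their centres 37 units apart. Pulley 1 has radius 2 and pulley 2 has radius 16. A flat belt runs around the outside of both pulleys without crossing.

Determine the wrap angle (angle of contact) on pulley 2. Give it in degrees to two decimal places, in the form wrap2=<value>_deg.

open belt: β = asin((r2−r1)/C) = asin(14/37) = 22.2333°
wrap1 = π − 2β = 135.5335°
wrap2 = π + 2β = 224.4665°

wrap2=224.47_deg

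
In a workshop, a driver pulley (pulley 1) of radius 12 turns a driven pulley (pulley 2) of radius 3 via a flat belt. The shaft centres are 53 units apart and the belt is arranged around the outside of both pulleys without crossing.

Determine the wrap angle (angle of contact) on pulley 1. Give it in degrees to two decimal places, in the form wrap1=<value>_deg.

wrap1=199.55_deg

open belt: β = asin((r2−r1)/C) = asin(-9/53) = -9.7768°
wrap1 = π − 2β = 199.5537°
wrap2 = π + 2β = 160.4463°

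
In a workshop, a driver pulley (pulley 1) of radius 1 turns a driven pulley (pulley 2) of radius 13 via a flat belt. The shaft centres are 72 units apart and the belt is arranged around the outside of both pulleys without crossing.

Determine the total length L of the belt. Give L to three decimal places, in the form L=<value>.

L=189.987

open belt: β = asin((r2−r1)/C) = asin(12/72) = 9.5941°
wrap1 = π − 2β = 160.8119°
wrap2 = π + 2β = 199.1881°
tangent length = C·cosβ = 70.9930
L = r1·wrap1 + r2·wrap2 + 2·C·cosβ = 1·2.8067 + 13·3.4765 + 2·70.9930 = 189.9870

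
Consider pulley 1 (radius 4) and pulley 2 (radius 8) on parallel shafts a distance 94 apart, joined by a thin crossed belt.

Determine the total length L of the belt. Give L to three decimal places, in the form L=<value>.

crossed belt: β = asin((r1+r2)/C) = asin(12/94) = 7.3344°
wrap1 = wrap2 = π + 2β = 194.6687°
tangent length = C·cosβ = 93.2309
L = (r1+r2)·wrap + 2·C·cosβ = 12·3.3976 + 2·93.2309 = 227.2331

L=227.233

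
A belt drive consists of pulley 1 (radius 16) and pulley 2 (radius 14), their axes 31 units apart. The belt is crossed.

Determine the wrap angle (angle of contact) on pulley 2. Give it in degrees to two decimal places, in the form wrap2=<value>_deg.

crossed belt: β = asin((r1+r2)/C) = asin(30/31) = 75.4074°
wrap1 = wrap2 = π + 2β = 330.8149°

wrap2=330.81_deg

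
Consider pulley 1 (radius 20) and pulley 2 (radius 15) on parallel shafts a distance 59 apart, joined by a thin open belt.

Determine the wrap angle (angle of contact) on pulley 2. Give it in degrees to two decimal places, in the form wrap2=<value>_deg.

open belt: β = asin((r2−r1)/C) = asin(-5/59) = -4.8614°
wrap1 = π − 2β = 189.7228°
wrap2 = π + 2β = 170.2772°

wrap2=170.28_deg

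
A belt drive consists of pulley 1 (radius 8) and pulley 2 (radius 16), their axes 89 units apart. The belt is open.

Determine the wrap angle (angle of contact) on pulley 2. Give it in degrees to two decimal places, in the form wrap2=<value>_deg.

open belt: β = asin((r2−r1)/C) = asin(8/89) = 5.1571°
wrap1 = π − 2β = 169.6857°
wrap2 = π + 2β = 190.3143°

wrap2=190.31_deg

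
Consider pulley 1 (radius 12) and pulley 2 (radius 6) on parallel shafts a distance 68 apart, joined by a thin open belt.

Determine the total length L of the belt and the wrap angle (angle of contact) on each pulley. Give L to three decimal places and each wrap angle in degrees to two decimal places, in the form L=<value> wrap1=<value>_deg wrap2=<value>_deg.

L=193.078 wrap1=190.12_deg wrap2=169.88_deg

open belt: β = asin((r2−r1)/C) = asin(-6/68) = -5.0621°
wrap1 = π − 2β = 190.1242°
wrap2 = π + 2β = 169.8758°
tangent length = C·cosβ = 67.7348
L = r1·wrap1 + r2·wrap2 + 2·C·cosβ = 12·3.3183 + 6·2.9649 + 2·67.7348 = 193.0784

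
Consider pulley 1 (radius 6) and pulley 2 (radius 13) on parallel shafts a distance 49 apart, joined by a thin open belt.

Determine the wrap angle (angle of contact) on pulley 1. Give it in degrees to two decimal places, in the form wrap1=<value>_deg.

open belt: β = asin((r2−r1)/C) = asin(7/49) = 8.2132°
wrap1 = π − 2β = 163.5736°
wrap2 = π + 2β = 196.4264°

wrap1=163.57_deg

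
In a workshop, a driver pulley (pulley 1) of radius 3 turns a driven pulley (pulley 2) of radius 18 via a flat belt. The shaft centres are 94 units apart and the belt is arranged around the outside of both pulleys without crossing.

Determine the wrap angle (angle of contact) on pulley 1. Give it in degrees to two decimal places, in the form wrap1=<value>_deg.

open belt: β = asin((r2−r1)/C) = asin(15/94) = 9.1822°
wrap1 = π − 2β = 161.6356°
wrap2 = π + 2β = 198.3644°

wrap1=161.64_deg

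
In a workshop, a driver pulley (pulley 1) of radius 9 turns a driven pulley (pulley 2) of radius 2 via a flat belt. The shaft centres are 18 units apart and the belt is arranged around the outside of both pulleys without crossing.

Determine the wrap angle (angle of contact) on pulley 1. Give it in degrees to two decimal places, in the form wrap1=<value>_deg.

wrap1=225.77_deg

open belt: β = asin((r2−r1)/C) = asin(-7/18) = -22.8854°
wrap1 = π − 2β = 225.7708°
wrap2 = π + 2β = 134.2292°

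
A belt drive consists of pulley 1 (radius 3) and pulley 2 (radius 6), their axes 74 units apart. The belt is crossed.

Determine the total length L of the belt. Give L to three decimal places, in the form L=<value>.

crossed belt: β = asin((r1+r2)/C) = asin(9/74) = 6.9857°
wrap1 = wrap2 = π + 2β = 193.9714°
tangent length = C·cosβ = 73.4507
L = (r1+r2)·wrap + 2·C·cosβ = 9·3.3854 + 2·73.4507 = 177.3703

L=177.370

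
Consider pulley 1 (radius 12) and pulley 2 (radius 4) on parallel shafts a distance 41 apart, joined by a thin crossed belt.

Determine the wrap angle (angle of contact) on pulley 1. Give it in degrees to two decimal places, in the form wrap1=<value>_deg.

crossed belt: β = asin((r1+r2)/C) = asin(16/41) = 22.9697°
wrap1 = wrap2 = π + 2β = 225.9394°

wrap1=225.94_deg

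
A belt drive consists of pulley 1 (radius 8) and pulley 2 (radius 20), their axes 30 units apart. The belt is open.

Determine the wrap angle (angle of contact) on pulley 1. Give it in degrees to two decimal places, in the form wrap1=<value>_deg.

open belt: β = asin((r2−r1)/C) = asin(12/30) = 23.5782°
wrap1 = π − 2β = 132.8436°
wrap2 = π + 2β = 227.1564°

wrap1=132.84_deg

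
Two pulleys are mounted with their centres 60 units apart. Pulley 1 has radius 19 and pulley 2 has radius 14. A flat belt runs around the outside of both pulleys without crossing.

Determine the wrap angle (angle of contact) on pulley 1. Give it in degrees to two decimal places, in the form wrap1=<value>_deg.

open belt: β = asin((r2−r1)/C) = asin(-5/60) = -4.7802°
wrap1 = π − 2β = 189.5604°
wrap2 = π + 2β = 170.4396°

wrap1=189.56_deg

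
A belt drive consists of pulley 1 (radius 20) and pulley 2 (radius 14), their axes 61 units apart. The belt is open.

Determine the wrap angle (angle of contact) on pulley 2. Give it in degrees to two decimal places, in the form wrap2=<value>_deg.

open belt: β = asin((r2−r1)/C) = asin(-6/61) = -5.6448°
wrap1 = π − 2β = 191.2896°
wrap2 = π + 2β = 168.7104°

wrap2=168.71_deg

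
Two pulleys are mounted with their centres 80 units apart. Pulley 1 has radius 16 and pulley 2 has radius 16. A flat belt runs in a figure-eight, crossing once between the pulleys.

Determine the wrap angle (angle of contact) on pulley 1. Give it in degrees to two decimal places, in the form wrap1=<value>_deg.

crossed belt: β = asin((r1+r2)/C) = asin(32/80) = 23.5782°
wrap1 = wrap2 = π + 2β = 227.1564°

wrap1=227.16_deg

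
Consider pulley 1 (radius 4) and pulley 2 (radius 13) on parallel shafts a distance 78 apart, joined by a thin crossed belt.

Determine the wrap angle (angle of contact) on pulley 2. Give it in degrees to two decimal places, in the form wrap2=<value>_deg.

crossed belt: β = asin((r1+r2)/C) = asin(17/78) = 12.5886°
wrap1 = wrap2 = π + 2β = 205.1772°

wrap2=205.18_deg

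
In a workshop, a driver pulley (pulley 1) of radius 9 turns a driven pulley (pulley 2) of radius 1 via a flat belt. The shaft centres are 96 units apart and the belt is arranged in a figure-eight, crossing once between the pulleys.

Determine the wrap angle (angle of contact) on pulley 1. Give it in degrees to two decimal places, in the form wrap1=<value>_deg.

wrap1=191.96_deg

crossed belt: β = asin((r1+r2)/C) = asin(10/96) = 5.9792°
wrap1 = wrap2 = π + 2β = 191.9583°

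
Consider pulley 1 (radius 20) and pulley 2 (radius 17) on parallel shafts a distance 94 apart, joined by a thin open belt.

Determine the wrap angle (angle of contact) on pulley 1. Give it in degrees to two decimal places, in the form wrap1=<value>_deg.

wrap1=183.66_deg

open belt: β = asin((r2−r1)/C) = asin(-3/94) = -1.8289°
wrap1 = π − 2β = 183.6578°
wrap2 = π + 2β = 176.3422°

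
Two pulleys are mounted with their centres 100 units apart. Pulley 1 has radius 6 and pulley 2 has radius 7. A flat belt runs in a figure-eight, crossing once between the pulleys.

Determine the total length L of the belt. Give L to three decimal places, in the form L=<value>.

L=242.533

crossed belt: β = asin((r1+r2)/C) = asin(13/100) = 7.4696°
wrap1 = wrap2 = π + 2β = 194.9392°
tangent length = C·cosβ = 99.1514
L = (r1+r2)·wrap + 2·C·cosβ = 13·3.4023 + 2·99.1514 = 242.5331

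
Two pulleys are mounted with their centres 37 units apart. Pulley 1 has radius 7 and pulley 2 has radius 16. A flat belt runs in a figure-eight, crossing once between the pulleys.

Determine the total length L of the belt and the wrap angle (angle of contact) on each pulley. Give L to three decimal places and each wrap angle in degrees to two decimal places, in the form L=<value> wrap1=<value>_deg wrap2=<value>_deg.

crossed belt: β = asin((r1+r2)/C) = asin(23/37) = 38.4347°
wrap1 = wrap2 = π + 2β = 256.8693°
tangent length = C·cosβ = 28.9828
L = (r1+r2)·wrap + 2·C·cosβ = 23·4.4832 + 2·28.9828 = 161.0795

L=161.079 wrap1=256.87_deg wrap2=256.87_deg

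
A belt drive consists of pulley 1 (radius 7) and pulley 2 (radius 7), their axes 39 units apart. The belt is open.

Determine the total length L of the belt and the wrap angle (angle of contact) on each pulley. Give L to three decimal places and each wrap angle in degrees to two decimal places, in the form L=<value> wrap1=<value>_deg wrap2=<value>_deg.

L=121.982 wrap1=180.00_deg wrap2=180.00_deg

open belt: β = asin((r2−r1)/C) = asin(0/39) = 0.0000°
wrap1 = π − 2β = 180.0000°
wrap2 = π + 2β = 180.0000°
tangent length = C·cosβ = 39.0000
L = r1·wrap1 + r2·wrap2 + 2·C·cosβ = 7·3.1416 + 7·3.1416 + 2·39.0000 = 121.9823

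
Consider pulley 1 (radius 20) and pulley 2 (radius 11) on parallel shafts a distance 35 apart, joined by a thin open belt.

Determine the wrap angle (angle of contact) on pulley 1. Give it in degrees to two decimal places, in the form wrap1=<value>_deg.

open belt: β = asin((r2−r1)/C) = asin(-9/35) = -14.9006°
wrap1 = π − 2β = 209.8012°
wrap2 = π + 2β = 150.1988°

wrap1=209.80_deg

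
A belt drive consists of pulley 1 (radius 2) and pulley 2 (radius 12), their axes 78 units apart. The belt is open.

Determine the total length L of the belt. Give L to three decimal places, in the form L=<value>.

L=201.266

open belt: β = asin((r2−r1)/C) = asin(10/78) = 7.3659°
wrap1 = π − 2β = 165.2682°
wrap2 = π + 2β = 194.7318°
tangent length = C·cosβ = 77.3563
L = r1·wrap1 + r2·wrap2 + 2·C·cosβ = 2·2.8845 + 12·3.3987 + 2·77.3563 = 201.2661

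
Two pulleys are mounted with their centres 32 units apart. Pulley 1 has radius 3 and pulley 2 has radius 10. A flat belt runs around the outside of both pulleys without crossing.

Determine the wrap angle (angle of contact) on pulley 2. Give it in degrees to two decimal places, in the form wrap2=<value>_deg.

open belt: β = asin((r2−r1)/C) = asin(7/32) = 12.6356°
wrap1 = π − 2β = 154.7287°
wrap2 = π + 2β = 205.2713°

wrap2=205.27_deg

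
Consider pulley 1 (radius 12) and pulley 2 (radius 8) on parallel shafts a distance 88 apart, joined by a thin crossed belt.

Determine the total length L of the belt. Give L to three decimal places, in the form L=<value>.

crossed belt: β = asin((r1+r2)/C) = asin(20/88) = 13.1366°
wrap1 = wrap2 = π + 2β = 206.2731°
tangent length = C·cosβ = 85.6971
L = (r1+r2)·wrap + 2·C·cosβ = 20·3.6001 + 2·85.6971 = 243.3972

L=243.397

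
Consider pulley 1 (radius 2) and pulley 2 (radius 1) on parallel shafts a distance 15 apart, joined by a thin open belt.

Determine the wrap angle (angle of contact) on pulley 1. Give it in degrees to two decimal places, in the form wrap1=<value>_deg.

open belt: β = asin((r2−r1)/C) = asin(-1/15) = -3.8226°
wrap1 = π − 2β = 187.6451°
wrap2 = π + 2β = 172.3549°

wrap1=187.65_deg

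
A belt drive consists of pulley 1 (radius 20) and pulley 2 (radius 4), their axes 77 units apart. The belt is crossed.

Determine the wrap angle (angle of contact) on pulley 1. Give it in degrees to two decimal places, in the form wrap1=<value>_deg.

wrap1=216.32_deg

crossed belt: β = asin((r1+r2)/C) = asin(24/77) = 18.1610°
wrap1 = wrap2 = π + 2β = 216.3220°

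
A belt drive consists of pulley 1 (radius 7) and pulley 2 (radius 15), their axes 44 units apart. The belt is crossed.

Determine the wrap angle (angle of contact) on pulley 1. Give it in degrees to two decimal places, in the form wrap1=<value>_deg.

wrap1=240.00_deg

crossed belt: β = asin((r1+r2)/C) = asin(22/44) = 30.0000°
wrap1 = wrap2 = π + 2β = 240.0000°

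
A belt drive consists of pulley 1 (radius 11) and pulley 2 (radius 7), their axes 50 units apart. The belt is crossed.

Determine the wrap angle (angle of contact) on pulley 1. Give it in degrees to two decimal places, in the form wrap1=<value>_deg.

crossed belt: β = asin((r1+r2)/C) = asin(18/50) = 21.1002°
wrap1 = wrap2 = π + 2β = 222.2004°

wrap1=222.20_deg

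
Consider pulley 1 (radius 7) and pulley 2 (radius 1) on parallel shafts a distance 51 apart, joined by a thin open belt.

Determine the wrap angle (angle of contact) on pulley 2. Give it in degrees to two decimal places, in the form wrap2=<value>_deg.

open belt: β = asin((r2−r1)/C) = asin(-6/51) = -6.7563°
wrap1 = π − 2β = 193.5127°
wrap2 = π + 2β = 166.4873°

wrap2=166.49_deg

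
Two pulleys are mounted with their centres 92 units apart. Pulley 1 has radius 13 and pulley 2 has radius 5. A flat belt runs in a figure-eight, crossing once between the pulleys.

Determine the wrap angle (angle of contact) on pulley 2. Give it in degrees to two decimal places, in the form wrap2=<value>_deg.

crossed belt: β = asin((r1+r2)/C) = asin(18/92) = 11.2828°
wrap1 = wrap2 = π + 2β = 202.5656°

wrap2=202.57_deg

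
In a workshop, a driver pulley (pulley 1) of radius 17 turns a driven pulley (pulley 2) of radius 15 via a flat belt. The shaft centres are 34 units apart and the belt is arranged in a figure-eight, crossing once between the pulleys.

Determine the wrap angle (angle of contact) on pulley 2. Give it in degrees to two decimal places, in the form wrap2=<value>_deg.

crossed belt: β = asin((r1+r2)/C) = asin(32/34) = 70.2501°
wrap1 = wrap2 = π + 2β = 320.5002°

wrap2=320.50_deg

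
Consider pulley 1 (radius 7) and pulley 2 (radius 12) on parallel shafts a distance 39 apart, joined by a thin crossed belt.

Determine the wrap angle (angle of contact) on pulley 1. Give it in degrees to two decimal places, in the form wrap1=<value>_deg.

crossed belt: β = asin((r1+r2)/C) = asin(19/39) = 29.1554°
wrap1 = wrap2 = π + 2β = 238.3107°

wrap1=238.31_deg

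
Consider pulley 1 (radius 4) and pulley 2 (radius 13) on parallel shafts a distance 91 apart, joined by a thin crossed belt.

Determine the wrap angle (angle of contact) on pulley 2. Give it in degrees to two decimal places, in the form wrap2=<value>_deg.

crossed belt: β = asin((r1+r2)/C) = asin(17/91) = 10.7669°
wrap1 = wrap2 = π + 2β = 201.5337°

wrap2=201.53_deg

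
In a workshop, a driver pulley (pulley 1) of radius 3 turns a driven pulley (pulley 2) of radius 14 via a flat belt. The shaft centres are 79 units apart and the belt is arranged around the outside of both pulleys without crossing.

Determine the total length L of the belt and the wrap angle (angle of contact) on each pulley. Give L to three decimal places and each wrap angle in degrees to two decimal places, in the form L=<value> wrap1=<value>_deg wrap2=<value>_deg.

L=212.941 wrap1=163.99_deg wrap2=196.01_deg

open belt: β = asin((r2−r1)/C) = asin(11/79) = 8.0039°
wrap1 = π − 2β = 163.9922°
wrap2 = π + 2β = 196.0078°
tangent length = C·cosβ = 78.2304
L = r1·wrap1 + r2·wrap2 + 2·C·cosβ = 3·2.8622 + 14·3.4210 + 2·78.2304 = 212.9412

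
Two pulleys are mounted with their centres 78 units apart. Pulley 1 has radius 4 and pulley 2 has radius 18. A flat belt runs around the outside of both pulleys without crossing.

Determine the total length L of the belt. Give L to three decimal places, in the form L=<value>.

open belt: β = asin((r2−r1)/C) = asin(14/78) = 10.3399°
wrap1 = π − 2β = 159.3202°
wrap2 = π + 2β = 200.6798°
tangent length = C·cosβ = 76.7333
L = r1·wrap1 + r2·wrap2 + 2·C·cosβ = 4·2.7807 + 18·3.5025 + 2·76.7333 = 227.6347

L=227.635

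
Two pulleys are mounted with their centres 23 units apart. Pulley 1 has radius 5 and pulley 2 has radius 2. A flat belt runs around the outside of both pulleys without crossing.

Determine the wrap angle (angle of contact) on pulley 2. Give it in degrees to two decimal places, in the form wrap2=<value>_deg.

wrap2=165.01_deg

open belt: β = asin((r2−r1)/C) = asin(-3/23) = -7.4947°
wrap1 = π − 2β = 194.9894°
wrap2 = π + 2β = 165.0106°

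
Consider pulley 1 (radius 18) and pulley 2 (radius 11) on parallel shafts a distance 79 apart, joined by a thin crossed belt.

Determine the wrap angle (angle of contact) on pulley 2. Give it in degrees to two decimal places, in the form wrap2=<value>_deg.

crossed belt: β = asin((r1+r2)/C) = asin(29/79) = 21.5362°
wrap1 = wrap2 = π + 2β = 223.0724°

wrap2=223.07_deg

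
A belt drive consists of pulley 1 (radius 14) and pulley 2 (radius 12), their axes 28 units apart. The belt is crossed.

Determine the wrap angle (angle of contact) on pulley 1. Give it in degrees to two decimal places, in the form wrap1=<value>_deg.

crossed belt: β = asin((r1+r2)/C) = asin(26/28) = 68.2132°
wrap1 = wrap2 = π + 2β = 316.4264°

wrap1=316.43_deg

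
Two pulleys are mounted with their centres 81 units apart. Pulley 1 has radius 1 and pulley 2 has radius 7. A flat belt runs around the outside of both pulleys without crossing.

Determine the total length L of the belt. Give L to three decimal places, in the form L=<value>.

L=187.577

open belt: β = asin((r2−r1)/C) = asin(6/81) = 4.2480°
wrap1 = π − 2β = 171.5040°
wrap2 = π + 2β = 188.4960°
tangent length = C·cosβ = 80.7775
L = r1·wrap1 + r2·wrap2 + 2·C·cosβ = 1·2.9933 + 7·3.2899 + 2·80.7775 = 187.5774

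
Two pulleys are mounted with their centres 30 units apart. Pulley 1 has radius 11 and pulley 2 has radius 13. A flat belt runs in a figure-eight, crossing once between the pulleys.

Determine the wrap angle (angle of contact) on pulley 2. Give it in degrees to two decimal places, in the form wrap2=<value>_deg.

crossed belt: β = asin((r1+r2)/C) = asin(24/30) = 53.1301°
wrap1 = wrap2 = π + 2β = 286.2602°

wrap2=286.26_deg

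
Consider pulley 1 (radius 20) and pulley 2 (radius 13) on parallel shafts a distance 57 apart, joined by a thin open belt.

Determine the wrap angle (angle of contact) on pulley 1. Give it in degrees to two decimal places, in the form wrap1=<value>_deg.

wrap1=194.11_deg

open belt: β = asin((r2−r1)/C) = asin(-7/57) = -7.0541°
wrap1 = π − 2β = 194.1083°
wrap2 = π + 2β = 165.8917°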